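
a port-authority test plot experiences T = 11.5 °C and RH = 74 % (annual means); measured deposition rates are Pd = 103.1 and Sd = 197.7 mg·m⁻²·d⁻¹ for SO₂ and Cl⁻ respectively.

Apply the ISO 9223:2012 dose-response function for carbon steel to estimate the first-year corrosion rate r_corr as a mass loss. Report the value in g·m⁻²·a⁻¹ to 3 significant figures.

carbon steel: temperature factor f = -0.054·(1.5) = -0.0810
  sulphur-dioxide contribution → 79.88 μm/a
  chloride contribution → 49.25 μm/a
  total first-year rate 129.1 μm/a
Convert to mass loss: 129.1 μm/a × 7.85 g/cm³ = 1014 g·m⁻²·a⁻¹

r_corr = 1.01e+03 g·m⁻²·a⁻¹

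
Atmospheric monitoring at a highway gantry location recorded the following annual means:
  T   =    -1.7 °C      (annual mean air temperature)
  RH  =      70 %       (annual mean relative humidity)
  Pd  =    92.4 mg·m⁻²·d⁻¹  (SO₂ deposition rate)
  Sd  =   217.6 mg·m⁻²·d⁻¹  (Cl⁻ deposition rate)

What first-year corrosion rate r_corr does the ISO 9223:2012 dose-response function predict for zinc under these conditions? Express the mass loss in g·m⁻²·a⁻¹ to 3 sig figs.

zinc: f(T) = +0.038·(T−10) [T≤10 °C] = -0.4446
  sulphur-dioxide contribution → 1.516 μm/a
  chloride contribution → 0.5701 μm/a
  total first-year rate 2.087 μm/a
Convert to mass loss: 2.087 μm/a × 7.14 g/cm³ = 14.9 g·m⁻²·a⁻¹

r_corr = 14.9 g·m⁻²·a⁻¹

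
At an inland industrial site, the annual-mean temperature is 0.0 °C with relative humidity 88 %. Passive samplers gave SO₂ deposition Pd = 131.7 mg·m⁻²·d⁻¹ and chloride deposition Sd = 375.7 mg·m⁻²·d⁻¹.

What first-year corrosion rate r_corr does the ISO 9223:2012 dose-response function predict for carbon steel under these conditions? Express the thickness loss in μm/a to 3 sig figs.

r_corr = 103 μm/a

carbon steel: temperature factor f = +0.150·(-10.0) = -1.5000
  sulphur-dioxide contribution → 29.05 μm/a
  chloride contribution → 73.48 μm/a
  total first-year rate 102.5 μm/a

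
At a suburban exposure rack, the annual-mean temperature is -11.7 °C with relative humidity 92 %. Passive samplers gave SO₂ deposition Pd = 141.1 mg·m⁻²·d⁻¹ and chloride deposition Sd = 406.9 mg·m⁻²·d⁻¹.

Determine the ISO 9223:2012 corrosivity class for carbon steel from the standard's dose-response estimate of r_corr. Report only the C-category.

carbon steel: temperature factor f = +0.150·(-21.7) = -3.2550
  SO₂ term: 1.77·141.1^0.52·exp(0.02·92-3.2550) = 5.639
  Sd branch = 0.102·Sd^0.62·e^(0.033·RH+0.04·T) = 55.18 μm/a
  sum: 5.639 + 55.18 → r_corr = 60.82 μm/a
Category bounds: 50…80 μm/a bracket r_corr ⇒ C4

C4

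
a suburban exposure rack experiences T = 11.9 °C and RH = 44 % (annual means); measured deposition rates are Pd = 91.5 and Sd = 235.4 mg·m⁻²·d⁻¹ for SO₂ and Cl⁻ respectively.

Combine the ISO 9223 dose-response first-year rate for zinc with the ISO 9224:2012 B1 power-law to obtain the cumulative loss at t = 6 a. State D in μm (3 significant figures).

D(6) = 9.27 μm

zinc: T>10 °C ⇒ hinge -0.071·(11.9−10) = -0.1349
  Pd branch = 0.0129·Pd^0.44·e^(0.046·RH+f) = 0.6224 μm/a
  Sd branch = 0.0175·Sd^0.57·e^(0.008·RH+0.085·T) = 1.539 μm/a
  sum: 0.6224 + 1.539 → r_corr = 2.161 μm/a
Power-law: D(6) = r_corr · 6^0.813
  D(6) = 2.161 × 6^0.813 = 2.161 × 4.292 = 9.274 μm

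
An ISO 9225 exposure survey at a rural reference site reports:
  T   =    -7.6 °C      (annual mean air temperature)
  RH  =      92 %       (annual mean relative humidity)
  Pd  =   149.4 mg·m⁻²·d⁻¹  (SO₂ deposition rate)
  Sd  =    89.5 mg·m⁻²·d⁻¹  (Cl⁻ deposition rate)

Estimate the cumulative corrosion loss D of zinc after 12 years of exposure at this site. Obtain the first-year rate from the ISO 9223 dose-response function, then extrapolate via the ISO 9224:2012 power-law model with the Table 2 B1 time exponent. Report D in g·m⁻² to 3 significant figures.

D(12) = 235 g·m⁻²

zinc: T≤10 °C ⇒ hinge +0.038·(-7.6−10) = -0.6688
  Pd branch = 0.0129·Pd^0.44·e^(0.046·RH+f) = 4.119 μm/a
  Cl⁻ term: 0.0175·89.5^0.57·exp(0.008·92+0.085·-7.6) = 0.2481
  r_corr = 4.119 + 0.2481 = 4.367 μm/a
Long-term exponent b (ISO 9224 Table 2, B1) = 0.813
  D(12) = 4.367 × 12^0.813 = 4.367 × 7.54 = 32.93 μm
  Mass loss = 32.93 μm × 7.14 g/cm³ = 235.1 g·m⁻²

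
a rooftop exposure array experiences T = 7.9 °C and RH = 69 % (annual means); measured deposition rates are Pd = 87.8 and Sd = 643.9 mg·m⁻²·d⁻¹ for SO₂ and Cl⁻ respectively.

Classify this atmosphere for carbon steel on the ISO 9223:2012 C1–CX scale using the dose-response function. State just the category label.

C5

carbon steel: T≤10 °C ⇒ hinge +0.150·(7.9−10) = -0.3150
  SO₂ term: 1.77·87.8^0.52·exp(0.02·69-0.3150) = 52.62
  Cl⁻ term: 0.102·643.9^0.62·exp(0.033·69+0.04·7.9) = 75.2
  r_corr = 52.62 + 75.2 = 127.8 μm/a
ISO 9223 Table 2 (carbon steel): 80 < 128 ≤ 200 μm/a ⇒ C5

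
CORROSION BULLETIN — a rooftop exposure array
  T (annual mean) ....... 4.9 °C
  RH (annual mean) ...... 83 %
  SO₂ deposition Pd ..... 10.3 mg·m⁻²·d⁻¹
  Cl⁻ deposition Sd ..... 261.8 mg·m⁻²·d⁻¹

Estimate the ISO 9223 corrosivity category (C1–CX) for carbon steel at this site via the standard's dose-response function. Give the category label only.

C4

carbon steel: temperature factor f = +0.150·(-5.1) = -0.7650
  sulphur-dioxide contribution → 14.57 μm/a
  chloride contribution → 60.59 μm/a
  ⇒ r_corr(carbon steel) = 75.16 μm/a
ISO 9223 Table 2 (carbon steel): 50 < 75.2 ≤ 80 μm/a ⇒ C4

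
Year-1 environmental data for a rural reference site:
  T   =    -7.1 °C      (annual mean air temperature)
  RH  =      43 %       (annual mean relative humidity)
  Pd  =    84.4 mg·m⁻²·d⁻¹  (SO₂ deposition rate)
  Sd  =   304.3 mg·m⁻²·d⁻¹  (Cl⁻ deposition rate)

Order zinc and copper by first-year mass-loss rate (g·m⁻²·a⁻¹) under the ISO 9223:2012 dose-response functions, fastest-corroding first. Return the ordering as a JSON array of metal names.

["zinc", "copper"]

zinc: f(T) = +0.038·(T−10) [T≤10 °C] = -0.6498
  sulphur-dioxide contribution → 0.3428 μm/a
  chloride contribution → 0.3514 μm/a
  total first-year rate 0.6942 μm/a
  mass loss = 0.6942 μm/a × 7.14 g/cm³ = 4.957 g·m⁻²·a⁻¹
copper: temperature factor f = +0.126·(-17.1) = -2.1546
  sulphur-dioxide contribution → 0.02461 μm/a
  chloride contribution → 0.1594 μm/a
  ⇒ r_corr(copper) = 0.184 μm/a
  mass loss = 0.184 μm/a × 8.96 g/cm³ = 1.649 g·m⁻²·a⁻¹
Ordering by g·m⁻²·a⁻¹: zinc (4.96) > copper (1.65)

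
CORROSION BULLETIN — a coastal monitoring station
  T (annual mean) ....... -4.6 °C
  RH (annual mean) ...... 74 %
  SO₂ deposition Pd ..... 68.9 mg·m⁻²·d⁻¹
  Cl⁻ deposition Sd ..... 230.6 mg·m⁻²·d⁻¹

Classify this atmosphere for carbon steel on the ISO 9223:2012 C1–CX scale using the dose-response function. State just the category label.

C3

carbon steel: T≤10 °C ⇒ hinge +0.150·(-4.6−10) = -2.1900
  Pd branch = 1.77·Pd^0.52·e^(0.02·RH+f) = 7.861 μm/a
  Cl⁻ term: 0.102·230.6^0.62·exp(0.033·74+0.04·-4.6) = 28.46
  sum: 7.861 + 28.46 → r_corr = 36.32 μm/a
36.3 μm/a falls in (25, 50] for carbon steel → category C3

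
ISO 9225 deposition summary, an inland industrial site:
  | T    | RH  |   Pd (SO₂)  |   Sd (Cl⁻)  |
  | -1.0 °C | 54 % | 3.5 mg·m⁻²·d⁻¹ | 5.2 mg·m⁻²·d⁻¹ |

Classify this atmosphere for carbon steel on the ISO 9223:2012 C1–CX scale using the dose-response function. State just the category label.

C2

carbon steel: temperature factor f = +0.150·(-11.0) = -1.6500
  sulphur-dioxide contribution → 1.92 μm/a
  chloride contribution → 1.618 μm/a
  total first-year rate 3.538 μm/a
3.54 μm/a falls in (1.3, 25] for carbon steel → category C2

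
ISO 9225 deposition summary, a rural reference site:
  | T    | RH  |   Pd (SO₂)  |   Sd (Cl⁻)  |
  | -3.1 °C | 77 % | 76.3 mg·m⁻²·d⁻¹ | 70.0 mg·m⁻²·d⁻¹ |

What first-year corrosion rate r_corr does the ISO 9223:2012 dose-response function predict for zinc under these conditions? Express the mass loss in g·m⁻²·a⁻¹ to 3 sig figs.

zinc: f(T) = +0.038·(T−10) [T≤10 °C] = -0.4978
  sulphur-dioxide contribution → 1.824 μm/a
  chloride contribution → 0.2804 μm/a
  ⇒ r_corr(zinc) = 2.104 μm/a
Convert to mass loss: 2.104 μm/a × 7.14 g/cm³ = 15.02 g·m⁻²·a⁻¹

r_corr = 15.0 g·m⁻²·a⁻¹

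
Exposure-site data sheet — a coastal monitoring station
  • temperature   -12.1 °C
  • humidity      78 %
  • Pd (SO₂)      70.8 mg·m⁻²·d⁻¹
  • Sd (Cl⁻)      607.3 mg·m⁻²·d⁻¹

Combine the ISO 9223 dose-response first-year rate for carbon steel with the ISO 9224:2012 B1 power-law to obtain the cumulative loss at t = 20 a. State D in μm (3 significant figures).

D(20) = 224 μm

carbon steel: T≤10 °C ⇒ hinge +0.150·(-12.1−10) = -3.3150
  Pd branch = 1.77·Pd^0.52·e^(0.02·RH+f) = 2.804 μm/a
  Cl⁻ term: 0.102·607.3^0.62·exp(0.033·78+0.04·-12.1) = 43.85
  sum: 2.804 + 43.85 → r_corr = 46.66 μm/a
Long-term exponent b (ISO 9224 Table 2, B1) = 0.523
  D(20) = 46.66 × 20^0.523 = 46.66 × 4.791 = 223.5 μm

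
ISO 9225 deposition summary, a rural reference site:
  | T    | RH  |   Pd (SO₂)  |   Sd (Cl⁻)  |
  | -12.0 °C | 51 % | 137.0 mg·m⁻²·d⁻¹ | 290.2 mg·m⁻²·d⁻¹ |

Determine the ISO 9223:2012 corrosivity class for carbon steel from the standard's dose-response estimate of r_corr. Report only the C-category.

carbon steel: T≤10 °C ⇒ hinge +0.150·(-12.0−10) = -3.3000
  sulphur-dioxide contribution → 2.338 μm/a
  chloride contribution → 11.43 μm/a
  total first-year rate 13.77 μm/a
Category bounds: 1.3…25 μm/a bracket r_corr ⇒ C2

C2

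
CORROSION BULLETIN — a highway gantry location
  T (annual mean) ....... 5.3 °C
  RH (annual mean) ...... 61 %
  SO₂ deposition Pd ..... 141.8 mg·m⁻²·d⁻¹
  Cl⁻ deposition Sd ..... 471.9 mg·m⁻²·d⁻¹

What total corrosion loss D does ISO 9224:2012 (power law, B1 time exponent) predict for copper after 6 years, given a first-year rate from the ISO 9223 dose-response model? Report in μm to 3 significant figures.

copper: temperature factor f = +0.126·(-4.7) = -0.5922
  SO₂ term: 0.0053·141.8^0.26·exp(0.059·61-0.5922) = 0.3886
  Sd branch = 0.01025·Sd^0.27·e^(0.036·RH+0.049·T) = 0.6297 μm/a
  r_corr = 0.3886 + 0.6297 = 1.018 μm/a
Power-law: D(6) = r_corr · 6^0.667
  D(6) = 1.018 × 6^0.667 = 1.018 × 3.304 = 3.365 μm

D(6) = 3.36 μm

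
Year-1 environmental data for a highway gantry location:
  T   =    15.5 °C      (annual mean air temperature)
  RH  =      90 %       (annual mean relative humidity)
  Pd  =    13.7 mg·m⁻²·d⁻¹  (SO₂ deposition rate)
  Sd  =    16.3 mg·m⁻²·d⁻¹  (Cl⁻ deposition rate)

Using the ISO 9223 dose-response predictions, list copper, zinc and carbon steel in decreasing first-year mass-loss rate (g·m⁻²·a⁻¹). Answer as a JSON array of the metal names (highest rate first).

copper: T>10 °C ⇒ hinge -0.080·(15.5−10) = -0.4400
  Pd branch = 0.0053·Pd^0.26·e^(0.059·RH+f) = 1.364 μm/a
  Sd branch = 0.01025·Sd^0.27·e^(0.036·RH+0.049·T) = 1.188 μm/a
  sum: 1.364 + 1.188 → r_corr = 2.553 μm/a
  mass loss = 2.553 μm/a × 8.96 g/cm³ = 22.87 g·m⁻²·a⁻¹
zinc: T>10 °C ⇒ hinge -0.071·(15.5−10) = -0.3905
  SO₂ term: 0.0129·13.7^0.44·exp(0.046·90-0.3905) = 1.734
  Sd branch = 0.0175·Sd^0.57·e^(0.008·RH+0.085·T) = 0.659 μm/a
  r_corr = 1.734 + 0.659 = 2.393 μm/a
  mass loss = 2.393 μm/a × 7.14 g/cm³ = 17.09 g·m⁻²·a⁻¹
carbon steel: T>10 °C ⇒ hinge -0.054·(15.5−10) = -0.2970
  Pd branch = 1.77·Pd^0.52·e^(0.02·RH+f) = 31.03 μm/a
  Sd branch = 0.102·Sd^0.62·e^(0.033·RH+0.04·T) = 20.86 μm/a
  sum: 31.03 + 20.86 → r_corr = 51.89 μm/a
  mass loss = 51.89 μm/a × 7.85 g/cm³ = 407.3 g·m⁻²·a⁻¹
Ordering by g·m⁻²·a⁻¹: carbon steel (407) > copper (22.9) > zinc (17.1)

["carbon steel", "copper", "zinc"]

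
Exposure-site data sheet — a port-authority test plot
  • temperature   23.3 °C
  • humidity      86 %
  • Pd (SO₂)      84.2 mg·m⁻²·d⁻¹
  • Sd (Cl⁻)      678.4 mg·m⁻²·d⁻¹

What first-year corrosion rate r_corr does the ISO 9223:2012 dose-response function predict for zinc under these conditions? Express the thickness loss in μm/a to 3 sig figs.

zinc: temperature factor f = -0.071·(13.3) = -0.9443
  SO₂ term: 0.0129·84.2^0.44·exp(0.046·86-0.9443) = 1.844
  Cl⁻ term: 0.0175·678.4^0.57·exp(0.008·86+0.085·23.3) = 10.37
  sum: 1.844 + 10.37 → r_corr = 12.22 μm/a

r_corr = 12.2 μm/a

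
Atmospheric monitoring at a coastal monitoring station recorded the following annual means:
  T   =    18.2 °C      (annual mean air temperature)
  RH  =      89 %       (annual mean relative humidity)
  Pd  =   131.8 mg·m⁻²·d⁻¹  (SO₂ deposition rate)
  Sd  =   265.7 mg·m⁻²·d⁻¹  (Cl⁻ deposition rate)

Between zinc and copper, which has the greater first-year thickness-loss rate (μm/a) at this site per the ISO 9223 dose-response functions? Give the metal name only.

zinc: f(T) = -0.071·(T−10) [T>10 °C] = -0.5822
  sulphur-dioxide contribution → 3.703 μm/a
  chloride contribution → 4.037 μm/a
  total first-year rate 7.739 μm/a
copper: temperature factor f = -0.080·(8.2) = -0.6560
  sulphur-dioxide contribution → 1.867 μm/a
  chloride contribution → 2.78 μm/a
  ⇒ r_corr(copper) = 4.647 μm/a
Ordering by μm/a: zinc (7.74) > copper (4.65)

zinc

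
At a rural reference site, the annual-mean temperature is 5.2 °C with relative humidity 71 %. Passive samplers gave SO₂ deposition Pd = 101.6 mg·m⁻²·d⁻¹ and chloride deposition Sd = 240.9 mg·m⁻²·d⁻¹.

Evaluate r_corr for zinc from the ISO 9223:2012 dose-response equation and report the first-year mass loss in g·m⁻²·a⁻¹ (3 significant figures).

r_corr = 23.2 g·m⁻²·a⁻¹

zinc: f(T) = +0.038·(T−10) [T≤10 °C] = -0.1824
  SO₂ term: 0.0129·101.6^0.44·exp(0.046·71-0.1824) = 2.152
  Sd branch = 0.0175·Sd^0.57·e^(0.008·RH+0.085·T) = 1.095 μm/a
  r_corr = 2.152 + 1.095 = 3.247 μm/a
Convert to mass loss: 3.247 μm/a × 7.14 g/cm³ = 23.18 g·m⁻²·a⁻¹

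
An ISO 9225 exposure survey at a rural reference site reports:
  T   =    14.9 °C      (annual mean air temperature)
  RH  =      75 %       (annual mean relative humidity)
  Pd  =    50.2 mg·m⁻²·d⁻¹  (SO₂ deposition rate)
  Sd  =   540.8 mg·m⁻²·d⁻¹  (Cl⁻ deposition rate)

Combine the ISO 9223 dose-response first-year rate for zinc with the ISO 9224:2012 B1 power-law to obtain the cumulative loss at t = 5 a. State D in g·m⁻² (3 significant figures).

zinc: f(T) = -0.071·(T−10) [T>10 °C] = -0.3479
  Pd branch = 0.0129·Pd^0.44·e^(0.046·RH+f) = 1.607 μm/a
  Cl⁻ term: 0.0175·540.8^0.57·exp(0.008·75+0.085·14.9) = 4.088
  r_corr = 1.607 + 4.088 = 5.695 μm/a
ISO 9224: D(t) = r_corr · t^b with b = 0.813 (zinc, B1)
  D(5) = 5.695 × 5^0.813 = 5.695 × 3.701 = 21.07 μm
  Mass loss = 21.07 μm × 7.14 g/cm³ = 150.5 g·m⁻²

D(5) = 150 g·m⁻²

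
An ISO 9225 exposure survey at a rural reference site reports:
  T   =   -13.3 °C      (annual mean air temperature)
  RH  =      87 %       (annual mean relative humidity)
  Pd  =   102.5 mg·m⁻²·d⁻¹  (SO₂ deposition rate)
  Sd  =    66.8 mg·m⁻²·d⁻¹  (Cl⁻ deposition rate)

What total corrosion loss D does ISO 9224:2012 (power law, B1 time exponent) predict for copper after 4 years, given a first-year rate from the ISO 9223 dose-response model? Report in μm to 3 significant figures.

D(4) = 1.36 μm

copper: T≤10 °C ⇒ hinge +0.126·(-13.3−10) = -2.9358
  Pd branch = 0.0053·Pd^0.26·e^(0.059·RH+f) = 0.159 μm/a
  Sd branch = 0.01025·Sd^0.27·e^(0.036·RH+0.049·T) = 0.3807 μm/a
  sum: 0.159 + 0.3807 → r_corr = 0.5397 μm/a
Power-law: D(4) = r_corr · 4^0.667
  D(4) = 0.5397 × 4^0.667 = 0.5397 × 2.521 = 1.361 μm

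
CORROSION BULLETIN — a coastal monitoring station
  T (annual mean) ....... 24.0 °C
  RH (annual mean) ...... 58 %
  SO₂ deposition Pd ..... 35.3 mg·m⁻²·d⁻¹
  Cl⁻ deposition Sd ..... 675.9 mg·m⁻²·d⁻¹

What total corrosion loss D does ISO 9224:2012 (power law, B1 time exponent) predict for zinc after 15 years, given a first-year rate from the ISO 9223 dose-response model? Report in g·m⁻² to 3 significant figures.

D(15) = 588 g·m⁻²

zinc: T>10 °C ⇒ hinge -0.071·(24.0−10) = -0.9940
  Pd branch = 0.0129·Pd^0.44·e^(0.046·RH+f) = 0.3301 μm/a
  Sd branch = 0.0175·Sd^0.57·e^(0.008·RH+0.085·T) = 8.781 μm/a
  r_corr = 0.3301 + 8.781 = 9.111 μm/a
ISO 9224: D(t) = r_corr · t^b with b = 0.813 (zinc, B1)
  D(15) = 9.111 × 15^0.813 = 9.111 × 9.04 = 82.36 μm
  Mass loss = 82.36 μm × 7.14 g/cm³ = 588.1 g·m⁻²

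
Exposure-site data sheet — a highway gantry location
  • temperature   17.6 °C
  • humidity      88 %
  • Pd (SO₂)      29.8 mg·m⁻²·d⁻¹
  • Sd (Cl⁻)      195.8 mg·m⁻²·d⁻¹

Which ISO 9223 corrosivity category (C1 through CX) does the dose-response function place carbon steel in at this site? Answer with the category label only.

C5

carbon steel: f(T) = -0.054·(T−10) [T>10 °C] = -0.4104
  sulphur-dioxide contribution → 39.87 μm/a
  chloride contribution → 99.19 μm/a
  ⇒ r_corr(carbon steel) = 139.1 μm/a
Category bounds: 80…200 μm/a bracket r_corr ⇒ C5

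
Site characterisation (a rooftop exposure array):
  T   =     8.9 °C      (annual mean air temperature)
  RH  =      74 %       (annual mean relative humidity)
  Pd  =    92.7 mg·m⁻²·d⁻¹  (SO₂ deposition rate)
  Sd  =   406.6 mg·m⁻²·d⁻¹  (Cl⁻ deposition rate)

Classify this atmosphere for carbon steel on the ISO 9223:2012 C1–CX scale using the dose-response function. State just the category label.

carbon steel: f(T) = +0.150·(T−10) [T≤10 °C] = -0.1650
  sulphur-dioxide contribution → 69.49 μm/a
  chloride contribution → 69.41 μm/a
  ⇒ r_corr(carbon steel) = 138.9 μm/a
ISO 9223 Table 2 (carbon steel): 80 < 139 ≤ 200 μm/a ⇒ C5

C5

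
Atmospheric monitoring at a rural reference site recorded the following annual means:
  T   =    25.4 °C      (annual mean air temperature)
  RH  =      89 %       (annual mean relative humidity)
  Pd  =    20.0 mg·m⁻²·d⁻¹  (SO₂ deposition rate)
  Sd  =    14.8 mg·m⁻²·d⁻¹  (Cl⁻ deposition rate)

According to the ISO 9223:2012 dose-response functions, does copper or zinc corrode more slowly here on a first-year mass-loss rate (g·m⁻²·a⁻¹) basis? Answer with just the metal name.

zinc

copper: f(T) = -0.080·(T−10) [T>10 °C] = -1.2320
  SO₂ term: 0.0053·20.0^0.26·exp(0.059·89-1.2320) = 0.6426
  Sd branch = 0.01025·Sd^0.27·e^(0.036·RH+0.049·T) = 1.814 μm/a
  r_corr = 0.6426 + 1.814 = 2.457 μm/a
  mass loss = 2.457 μm/a × 8.96 g/cm³ = 22.01 g·m⁻²·a⁻¹
zinc: f(T) = -0.071·(T−10) [T>10 °C] = -1.0934
  SO₂ term: 0.0129·20.0^0.44·exp(0.046·89-1.0934) = 0.9687
  Cl⁻ term: 0.0175·14.8^0.57·exp(0.008·89+0.085·25.4) = 1.435
  r_corr = 0.9687 + 1.435 = 2.404 μm/a
  mass loss = 2.404 μm/a × 7.14 g/cm³ = 17.16 g·m⁻²·a⁻¹
Ordering by g·m⁻²·a⁻¹: copper (22) > zinc (17.2)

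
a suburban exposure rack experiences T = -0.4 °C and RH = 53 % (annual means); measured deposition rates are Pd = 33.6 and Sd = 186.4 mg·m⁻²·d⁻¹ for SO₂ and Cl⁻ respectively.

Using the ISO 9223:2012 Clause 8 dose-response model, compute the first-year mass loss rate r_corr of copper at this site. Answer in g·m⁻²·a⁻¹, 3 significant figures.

copper: T≤10 °C ⇒ hinge +0.126·(-0.4−10) = -1.3104
  SO₂ term: 0.0053·33.6^0.26·exp(0.059·53-1.3104) = 0.08129
  Sd branch = 0.01025·Sd^0.27·e^(0.036·RH+0.049·T) = 0.2779 μm/a
  r_corr = 0.08129 + 0.2779 = 0.3592 μm/a
Convert to mass loss: 0.3592 μm/a × 8.96 g/cm³ = 3.218 g·m⁻²·a⁻¹

r_corr = 3.22 g·m⁻²·a⁻¹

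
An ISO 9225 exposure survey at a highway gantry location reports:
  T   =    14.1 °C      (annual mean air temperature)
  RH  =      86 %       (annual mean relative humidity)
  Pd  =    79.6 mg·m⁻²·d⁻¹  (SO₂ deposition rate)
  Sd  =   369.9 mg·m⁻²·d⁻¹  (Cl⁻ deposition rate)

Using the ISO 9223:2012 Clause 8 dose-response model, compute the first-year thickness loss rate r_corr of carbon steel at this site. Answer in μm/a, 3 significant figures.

r_corr = 197 μm/a

carbon steel: temperature factor f = -0.054·(4.1) = -0.2214
  Pd branch = 1.77·Pd^0.52·e^(0.02·RH+f) = 77.14 μm/a
  Cl⁻ term: 0.102·369.9^0.62·exp(0.033·86+0.04·14.1) = 119.8
  r_corr = 77.14 + 119.8 = 196.9 μm/a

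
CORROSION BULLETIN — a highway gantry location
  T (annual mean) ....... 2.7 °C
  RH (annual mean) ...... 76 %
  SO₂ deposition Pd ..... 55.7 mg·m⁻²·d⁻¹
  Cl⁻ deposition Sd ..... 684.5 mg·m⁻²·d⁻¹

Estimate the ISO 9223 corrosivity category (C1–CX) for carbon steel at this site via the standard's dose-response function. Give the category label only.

carbon steel: temperature factor f = +0.150·(-7.3) = -1.0950
  sulphur-dioxide contribution → 21.9 μm/a
  chloride contribution → 79.92 μm/a
  ⇒ r_corr(carbon steel) = 101.8 μm/a
ISO 9223 Table 2 (carbon steel): 80 < 102 ≤ 200 μm/a ⇒ C5

C5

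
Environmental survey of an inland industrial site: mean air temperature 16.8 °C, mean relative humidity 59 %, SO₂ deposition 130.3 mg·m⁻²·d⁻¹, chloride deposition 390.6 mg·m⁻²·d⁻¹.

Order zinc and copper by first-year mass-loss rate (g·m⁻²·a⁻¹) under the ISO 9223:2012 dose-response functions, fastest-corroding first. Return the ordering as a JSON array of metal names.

["zinc", "copper"]

zinc: T>10 °C ⇒ hinge -0.071·(16.8−10) = -0.4828
  sulphur-dioxide contribution → 1.024 μm/a
  chloride contribution → 3.511 μm/a
  ⇒ r_corr(zinc) = 4.535 μm/a
  mass loss = 4.535 μm/a × 7.14 g/cm³ = 32.38 g·m⁻²·a⁻¹
copper: f(T) = -0.080·(T−10) [T>10 °C] = -0.5440
  sulphur-dioxide contribution → 0.3546 μm/a
  chloride contribution → 0.9782 μm/a
  total first-year rate 1.333 μm/a
  mass loss = 1.333 μm/a × 8.96 g/cm³ = 11.94 g·m⁻²·a⁻¹
Ordering by g·m⁻²·a⁻¹: zinc (32.4) > copper (11.9)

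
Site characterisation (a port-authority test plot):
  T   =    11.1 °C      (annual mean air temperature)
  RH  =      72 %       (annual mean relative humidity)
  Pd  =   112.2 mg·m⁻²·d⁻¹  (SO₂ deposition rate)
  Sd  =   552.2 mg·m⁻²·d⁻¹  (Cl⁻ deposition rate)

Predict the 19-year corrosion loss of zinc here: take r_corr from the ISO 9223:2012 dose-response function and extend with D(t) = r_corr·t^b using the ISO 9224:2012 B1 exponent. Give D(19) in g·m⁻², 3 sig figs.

zinc: T>10 °C ⇒ hinge -0.071·(11.1−10) = -0.0781
  Pd branch = 0.0129·Pd^0.44·e^(0.046·RH+f) = 2.612 μm/a
  Sd branch = 0.0175·Sd^0.57·e^(0.008·RH+0.085·T) = 2.924 μm/a
  sum: 2.612 + 2.924 → r_corr = 5.536 μm/a
Power-law: D(19) = r_corr · 19^0.813
  D(19) = 5.536 × 19^0.813 = 5.536 × 10.96 = 60.65 μm
  Mass loss = 60.65 μm × 7.14 g/cm³ = 433.1 g·m⁻²

D(19) = 433 g·m⁻²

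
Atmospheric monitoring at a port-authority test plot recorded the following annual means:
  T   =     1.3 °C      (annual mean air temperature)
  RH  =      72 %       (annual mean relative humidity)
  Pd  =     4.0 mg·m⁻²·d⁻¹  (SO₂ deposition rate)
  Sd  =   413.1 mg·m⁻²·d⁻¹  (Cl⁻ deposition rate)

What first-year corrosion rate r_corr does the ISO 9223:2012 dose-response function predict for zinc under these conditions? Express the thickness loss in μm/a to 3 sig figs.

r_corr = 1.55 μm/a

zinc: temperature factor f = +0.038·(-8.7) = -0.3306
  SO₂ term: 0.0129·4.0^0.44·exp(0.046·72-0.3306) = 0.4681
  Cl⁻ term: 0.0175·413.1^0.57·exp(0.008·72+0.085·1.3) = 1.077
  r_corr = 0.4681 + 1.077 = 1.545 μm/a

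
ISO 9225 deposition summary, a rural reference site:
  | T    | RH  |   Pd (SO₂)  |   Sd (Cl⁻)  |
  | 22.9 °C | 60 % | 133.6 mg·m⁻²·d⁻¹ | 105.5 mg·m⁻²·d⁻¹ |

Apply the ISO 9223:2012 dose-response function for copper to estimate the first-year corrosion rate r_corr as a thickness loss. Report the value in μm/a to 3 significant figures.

r_corr = 1.19 μm/a

copper: temperature factor f = -0.080·(12.9) = -1.0320
  sulphur-dioxide contribution → 0.2324 μm/a
  chloride contribution → 0.9603 μm/a
  total first-year rate 1.193 μm/a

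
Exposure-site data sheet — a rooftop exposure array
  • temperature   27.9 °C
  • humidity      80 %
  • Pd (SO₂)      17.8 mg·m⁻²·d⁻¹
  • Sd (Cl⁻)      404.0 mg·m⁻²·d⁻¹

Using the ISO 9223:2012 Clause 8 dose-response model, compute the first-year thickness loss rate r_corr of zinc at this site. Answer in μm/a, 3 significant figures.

r_corr = 11.4 μm/a

zinc: temperature factor f = -0.071·(17.9) = -1.2709
  sulphur-dioxide contribution → 0.5094 μm/a
  chloride contribution → 10.88 μm/a
  ⇒ r_corr(zinc) = 11.39 μm/a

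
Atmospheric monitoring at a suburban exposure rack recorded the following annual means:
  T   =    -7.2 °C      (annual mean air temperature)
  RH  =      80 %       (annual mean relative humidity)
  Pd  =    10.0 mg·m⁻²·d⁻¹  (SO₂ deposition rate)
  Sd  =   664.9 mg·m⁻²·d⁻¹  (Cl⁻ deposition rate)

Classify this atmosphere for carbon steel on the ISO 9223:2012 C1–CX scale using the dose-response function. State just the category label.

C4

carbon steel: temperature factor f = +0.150·(-17.2) = -2.5800
  sulphur-dioxide contribution → 2.2 μm/a
  chloride contribution → 60.28 μm/a
  ⇒ r_corr(carbon steel) = 62.48 μm/a
ISO 9223 Table 2 (carbon steel): 50 < 62.5 ≤ 80 μm/a ⇒ C4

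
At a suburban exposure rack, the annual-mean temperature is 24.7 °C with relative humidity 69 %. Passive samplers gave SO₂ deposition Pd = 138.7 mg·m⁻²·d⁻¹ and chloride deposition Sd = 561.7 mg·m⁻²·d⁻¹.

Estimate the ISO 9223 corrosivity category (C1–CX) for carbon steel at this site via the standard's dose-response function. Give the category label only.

carbon steel: T>10 °C ⇒ hinge -0.054·(24.7−10) = -0.7938
  sulphur-dioxide contribution → 41.35 μm/a
  chloride contribution → 135.3 μm/a
  ⇒ r_corr(carbon steel) = 176.6 μm/a
ISO 9223 Table 2 (carbon steel): 80 < 177 ≤ 200 μm/a ⇒ C5

C5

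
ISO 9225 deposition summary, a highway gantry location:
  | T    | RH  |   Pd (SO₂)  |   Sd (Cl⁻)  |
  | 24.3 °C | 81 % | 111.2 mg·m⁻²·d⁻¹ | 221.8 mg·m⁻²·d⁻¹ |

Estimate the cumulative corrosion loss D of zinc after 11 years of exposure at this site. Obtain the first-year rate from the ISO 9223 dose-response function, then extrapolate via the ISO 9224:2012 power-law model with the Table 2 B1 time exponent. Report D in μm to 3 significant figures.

zinc: f(T) = -0.071·(T−10) [T>10 °C] = -1.0153
  sulphur-dioxide contribution → 1.542 μm/a
  chloride contribution → 5.737 μm/a
  ⇒ r_corr(zinc) = 7.279 μm/a
Long-term exponent b (ISO 9224 Table 2, B1) = 0.813
  D(11) = 7.279 × 11^0.813 = 7.279 × 7.025 = 51.14 μm

D(11) = 51.1 μm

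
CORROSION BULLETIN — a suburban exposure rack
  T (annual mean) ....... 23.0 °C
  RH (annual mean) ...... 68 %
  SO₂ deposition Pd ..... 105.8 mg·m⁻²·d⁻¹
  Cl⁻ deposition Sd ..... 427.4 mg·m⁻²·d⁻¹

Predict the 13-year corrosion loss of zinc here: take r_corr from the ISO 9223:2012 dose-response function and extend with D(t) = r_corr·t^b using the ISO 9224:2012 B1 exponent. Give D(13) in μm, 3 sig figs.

D(13) = 61.5 μm

zinc: f(T) = -0.071·(T−10) [T>10 °C] = -0.9230
  Pd branch = 0.0129·Pd^0.44·e^(0.046·RH+f) = 0.9099 μm/a
  Cl⁻ term: 0.0175·427.4^0.57·exp(0.008·68+0.085·23.0) = 6.728
  r_corr = 0.9099 + 6.728 = 7.638 μm/a
Power-law: D(13) = r_corr · 13^0.813
  D(13) = 7.638 × 13^0.813 = 7.638 × 8.047 = 61.47 μm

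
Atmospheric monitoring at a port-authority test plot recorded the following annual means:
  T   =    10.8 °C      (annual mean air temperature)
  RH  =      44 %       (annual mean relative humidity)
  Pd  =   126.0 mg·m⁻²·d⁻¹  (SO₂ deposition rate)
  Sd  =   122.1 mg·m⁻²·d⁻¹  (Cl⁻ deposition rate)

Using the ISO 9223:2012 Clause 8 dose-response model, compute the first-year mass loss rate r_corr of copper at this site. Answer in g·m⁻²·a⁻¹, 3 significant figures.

copper: temperature factor f = -0.080·(0.8) = -0.0640
  SO₂ term: 0.0053·126.0^0.26·exp(0.059·44-0.0640) = 0.2344
  Sd branch = 0.01025·Sd^0.27·e^(0.036·RH+0.049·T) = 0.3104 μm/a
  r_corr = 0.2344 + 0.3104 = 0.5448 μm/a
Convert to mass loss: 0.5448 μm/a × 8.96 g/cm³ = 4.881 g·m⁻²·a⁻¹

r_corr = 4.88 g·m⁻²·a⁻¹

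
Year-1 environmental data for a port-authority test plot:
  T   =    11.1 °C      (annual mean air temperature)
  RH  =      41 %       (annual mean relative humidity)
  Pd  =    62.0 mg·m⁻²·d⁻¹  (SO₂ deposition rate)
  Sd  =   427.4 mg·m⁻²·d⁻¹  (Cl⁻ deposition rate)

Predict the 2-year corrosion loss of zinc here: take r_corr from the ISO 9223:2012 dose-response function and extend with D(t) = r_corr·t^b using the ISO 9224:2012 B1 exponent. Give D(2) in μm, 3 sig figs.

D(2) = 4.31 μm

zinc: temperature factor f = -0.071·(1.1) = -0.0781
  SO₂ term: 0.0129·62.0^0.44·exp(0.046·41-0.0781) = 0.4835
  Sd branch = 0.0175·Sd^0.57·e^(0.008·RH+0.085·T) = 1.972 μm/a
  r_corr = 0.4835 + 1.972 = 2.455 μm/a
Long-term exponent b (ISO 9224 Table 2, B1) = 0.813
  D(2) = 2.455 × 2^0.813 = 2.455 × 1.757 = 4.313 μm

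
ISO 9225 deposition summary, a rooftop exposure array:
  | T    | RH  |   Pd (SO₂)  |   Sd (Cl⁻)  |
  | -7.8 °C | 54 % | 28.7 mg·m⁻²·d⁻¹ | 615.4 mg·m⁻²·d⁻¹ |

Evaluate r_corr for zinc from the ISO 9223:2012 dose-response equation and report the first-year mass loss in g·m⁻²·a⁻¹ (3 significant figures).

zinc: T≤10 °C ⇒ hinge +0.038·(-7.8−10) = -0.6764
  Pd branch = 0.0129·Pd^0.44·e^(0.046·RH+f) = 0.3444 μm/a
  Sd branch = 0.0175·Sd^0.57·e^(0.008·RH+0.085·T) = 0.5402 μm/a
  sum: 0.3444 + 0.5402 → r_corr = 0.8846 μm/a
Convert to mass loss: 0.8846 μm/a × 7.14 g/cm³ = 6.316 g·m⁻²·a⁻¹

r_corr = 6.32 g·m⁻²·a⁻¹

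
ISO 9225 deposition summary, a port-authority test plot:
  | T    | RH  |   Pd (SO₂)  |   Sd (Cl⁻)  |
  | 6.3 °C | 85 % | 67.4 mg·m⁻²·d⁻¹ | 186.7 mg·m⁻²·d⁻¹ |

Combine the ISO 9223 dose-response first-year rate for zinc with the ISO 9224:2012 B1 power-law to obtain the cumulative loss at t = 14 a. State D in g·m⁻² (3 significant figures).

D(14) = 289 g·m⁻²

zinc: temperature factor f = +0.038·(-3.7) = -0.1406
  Pd branch = 0.0129·Pd^0.44·e^(0.046·RH+f) = 3.566 μm/a
  Sd branch = 0.0175·Sd^0.57·e^(0.008·RH+0.085·T) = 1.163 μm/a
  sum: 3.566 + 1.163 → r_corr = 4.729 μm/a
ISO 9224: D(t) = r_corr · t^b with b = 0.813 (zinc, B1)
  D(14) = 4.729 × 14^0.813 = 4.729 × 8.547 = 40.42 μm
  Mass loss = 40.42 μm × 7.14 g/cm³ = 288.6 g·m⁻²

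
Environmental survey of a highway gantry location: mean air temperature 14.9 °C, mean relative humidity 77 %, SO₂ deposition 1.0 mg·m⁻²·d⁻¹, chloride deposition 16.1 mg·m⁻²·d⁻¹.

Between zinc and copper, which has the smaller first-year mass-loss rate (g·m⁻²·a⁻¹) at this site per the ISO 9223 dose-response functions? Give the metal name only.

zinc: f(T) = -0.071·(T−10) [T>10 °C] = -0.3479
  SO₂ term: 0.0129·1.0^0.44·exp(0.046·77-0.3479) = 0.3146
  Cl⁻ term: 0.0175·16.1^0.57·exp(0.008·77+0.085·14.9) = 0.5604
  sum: 0.3146 + 0.5604 → r_corr = 0.875 μm/a
  mass loss = 0.875 μm/a × 7.14 g/cm³ = 6.247 g·m⁻²·a⁻¹
copper: temperature factor f = -0.080·(4.9) = -0.3920
  SO₂ term: 0.0053·1.0^0.26·exp(0.059·77-0.3920) = 0.3365
  Sd branch = 0.01025·Sd^0.27·e^(0.036·RH+0.049·T) = 0.7203 μm/a
  sum: 0.3365 + 0.7203 → r_corr = 1.057 μm/a
  mass loss = 1.057 μm/a × 8.96 g/cm³ = 9.469 g·m⁻²·a⁻¹
Ordering by g·m⁻²·a⁻¹: copper (9.47) > zinc (6.25)

zinc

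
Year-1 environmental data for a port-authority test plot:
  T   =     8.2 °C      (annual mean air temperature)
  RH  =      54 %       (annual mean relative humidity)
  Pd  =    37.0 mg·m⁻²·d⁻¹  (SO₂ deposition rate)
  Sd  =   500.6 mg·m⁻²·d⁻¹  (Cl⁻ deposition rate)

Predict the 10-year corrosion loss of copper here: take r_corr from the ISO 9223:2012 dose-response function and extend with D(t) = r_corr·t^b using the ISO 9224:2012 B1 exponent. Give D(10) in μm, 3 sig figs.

D(10) = 3.88 μm

copper: temperature factor f = +0.126·(-1.8) = -0.2268
  Pd branch = 0.0053·Pd^0.26·e^(0.059·RH+f) = 0.2613 μm/a
  Cl⁻ term: 0.01025·500.6^0.27·exp(0.036·54+0.049·8.2) = 0.5733
  r_corr = 0.2613 + 0.5733 = 0.8346 μm/a
ISO 9224: D(t) = r_corr · t^b with b = 0.667 (copper, B1)
  D(10) = 0.8346 × 10^0.667 = 0.8346 × 4.645 = 3.877 μm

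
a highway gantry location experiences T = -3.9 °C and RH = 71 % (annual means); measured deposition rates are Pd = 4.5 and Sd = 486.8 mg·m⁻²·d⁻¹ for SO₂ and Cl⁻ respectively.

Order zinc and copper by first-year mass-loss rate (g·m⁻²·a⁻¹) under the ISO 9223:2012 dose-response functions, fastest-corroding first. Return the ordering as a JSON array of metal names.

zinc: temperature factor f = +0.038·(-13.9) = -0.5282
  SO₂ term: 0.0129·4.5^0.44·exp(0.046·71-0.5282) = 0.3864
  Cl⁻ term: 0.0175·486.8^0.57·exp(0.008·71+0.085·-3.9) = 0.7543
  r_corr = 0.3864 + 0.7543 = 1.141 μm/a
  mass loss = 1.141 μm/a × 7.14 g/cm³ = 8.144 g·m⁻²·a⁻¹
copper: temperature factor f = +0.126·(-13.9) = -1.7514
  SO₂ term: 0.0053·4.5^0.26·exp(0.059·71-1.7514) = 0.08969
  Sd branch = 0.01025·Sd^0.27·e^(0.036·RH+0.049·T) = 0.5799 μm/a
  r_corr = 0.08969 + 0.5799 = 0.6696 μm/a
  mass loss = 0.6696 μm/a × 8.96 g/cm³ = 6 g·m⁻²·a⁻¹
Ordering by g·m⁻²·a⁻¹: zinc (8.14) > copper (6)

["zinc", "copper"]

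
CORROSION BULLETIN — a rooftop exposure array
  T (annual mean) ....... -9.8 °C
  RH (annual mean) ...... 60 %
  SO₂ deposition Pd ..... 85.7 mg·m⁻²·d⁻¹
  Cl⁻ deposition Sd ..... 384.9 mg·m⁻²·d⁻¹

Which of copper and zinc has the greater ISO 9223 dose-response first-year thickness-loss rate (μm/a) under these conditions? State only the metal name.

zinc

copper: temperature factor f = +0.126·(-19.8) = -2.4948
  SO₂ term: 0.0053·85.7^0.26·exp(0.059·60-2.4948) = 0.04795
  Sd branch = 0.01025·Sd^0.27·e^(0.036·RH+0.049·T) = 0.2743 μm/a
  r_corr = 0.04795 + 0.2743 = 0.3223 μm/a
zinc: f(T) = +0.038·(T−10) [T≤10 °C] = -0.7524
  SO₂ term: 0.0129·85.7^0.44·exp(0.046·60-0.7524) = 0.6808
  Sd branch = 0.0175·Sd^0.57·e^(0.008·RH+0.085·T) = 0.3659 μm/a
  r_corr = 0.6808 + 0.3659 = 1.047 μm/a
Ordering by μm/a: zinc (1.05) > copper (0.322)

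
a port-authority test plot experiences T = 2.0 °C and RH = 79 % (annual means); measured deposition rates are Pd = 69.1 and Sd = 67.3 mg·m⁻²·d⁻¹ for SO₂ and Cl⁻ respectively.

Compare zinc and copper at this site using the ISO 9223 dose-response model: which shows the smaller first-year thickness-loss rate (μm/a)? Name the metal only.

zinc: f(T) = +0.038·(T−10) [T≤10 °C] = -0.3040
  SO₂ term: 0.0129·69.1^0.44·exp(0.046·79-0.3040) = 2.324
  Cl⁻ term: 0.0175·67.3^0.57·exp(0.008·79+0.085·2.0) = 0.4298
  sum: 2.324 + 0.4298 → r_corr = 2.753 μm/a
copper: f(T) = +0.126·(T−10) [T≤10 °C] = -1.0080
  Pd branch = 0.0053·Pd^0.26·e^(0.059·RH+f) = 0.6152 μm/a
  Cl⁻ term: 0.01025·67.3^0.27·exp(0.036·79+0.049·2.0) = 0.6053
  r_corr = 0.6152 + 0.6053 = 1.221 μm/a
Ordering by μm/a: zinc (2.75) > copper (1.22)

copper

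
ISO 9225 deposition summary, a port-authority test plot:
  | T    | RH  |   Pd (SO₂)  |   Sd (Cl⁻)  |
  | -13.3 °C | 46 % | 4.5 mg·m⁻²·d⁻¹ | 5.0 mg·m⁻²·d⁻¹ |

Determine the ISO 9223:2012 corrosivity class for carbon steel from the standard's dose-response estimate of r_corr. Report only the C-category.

C1

carbon steel: temperature factor f = +0.150·(-23.3) = -3.4950
  sulphur-dioxide contribution → 0.2947 μm/a
  chloride contribution → 0.7416 μm/a
  total first-year rate 1.036 μm/a
1.04 μm/a falls in (0, 1.3] for carbon steel → category C1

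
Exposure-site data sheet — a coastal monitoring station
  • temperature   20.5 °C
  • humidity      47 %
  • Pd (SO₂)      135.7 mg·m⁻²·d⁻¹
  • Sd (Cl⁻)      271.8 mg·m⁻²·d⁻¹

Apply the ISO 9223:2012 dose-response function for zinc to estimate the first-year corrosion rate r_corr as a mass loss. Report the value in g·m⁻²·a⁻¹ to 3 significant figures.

r_corr = 28.7 g·m⁻²·a⁻¹

zinc: T>10 °C ⇒ hinge -0.071·(20.5−10) = -0.7455
  SO₂ term: 0.0129·135.7^0.44·exp(0.046·47-0.7455) = 0.4614
  Cl⁻ term: 0.0175·271.8^0.57·exp(0.008·47+0.085·20.5) = 3.553
  r_corr = 0.4614 + 3.553 = 4.015 μm/a
Convert to mass loss: 4.015 μm/a × 7.14 g/cm³ = 28.66 g·m⁻²·a⁻¹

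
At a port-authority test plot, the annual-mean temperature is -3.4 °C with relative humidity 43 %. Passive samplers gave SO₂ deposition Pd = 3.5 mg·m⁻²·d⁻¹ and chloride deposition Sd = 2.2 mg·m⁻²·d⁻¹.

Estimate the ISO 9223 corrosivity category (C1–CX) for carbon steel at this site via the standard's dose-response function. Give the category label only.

C2

carbon steel: T≤10 °C ⇒ hinge +0.150·(-3.4−10) = -2.0100
  SO₂ term: 1.77·3.5^0.52·exp(0.02·43-2.0100) = 1.075
  Cl⁻ term: 0.102·2.2^0.62·exp(0.033·43+0.04·-3.4) = 0.5999
  r_corr = 1.075 + 0.5999 = 1.675 μm/a
Category bounds: 1.3…25 μm/a bracket r_corr ⇒ C2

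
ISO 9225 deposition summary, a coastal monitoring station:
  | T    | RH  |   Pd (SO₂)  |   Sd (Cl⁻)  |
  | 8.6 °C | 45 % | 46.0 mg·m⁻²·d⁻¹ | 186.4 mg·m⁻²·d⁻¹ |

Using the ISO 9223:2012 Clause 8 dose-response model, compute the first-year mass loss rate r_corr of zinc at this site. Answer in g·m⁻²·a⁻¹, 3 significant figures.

zinc: T≤10 °C ⇒ hinge +0.038·(8.6−10) = -0.0532
  sulphur-dioxide contribution → 0.5225 μm/a
  chloride contribution → 1.026 μm/a
  total first-year rate 1.548 μm/a
Convert to mass loss: 1.548 μm/a × 7.14 g/cm³ = 11.05 g·m⁻²·a⁻¹

r_corr = 11.1 g·m⁻²·a⁻¹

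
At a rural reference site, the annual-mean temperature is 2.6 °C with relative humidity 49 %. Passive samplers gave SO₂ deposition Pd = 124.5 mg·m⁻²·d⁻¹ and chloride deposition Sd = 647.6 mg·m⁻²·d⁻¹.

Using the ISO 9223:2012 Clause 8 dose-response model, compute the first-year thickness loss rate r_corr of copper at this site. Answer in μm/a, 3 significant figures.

copper: f(T) = +0.126·(T−10) [T≤10 °C] = -0.9324
  Pd branch = 0.0053·Pd^0.26·e^(0.059·RH+f) = 0.1317 μm/a
  Sd branch = 0.01025·Sd^0.27·e^(0.036·RH+0.049·T) = 0.3901 μm/a
  r_corr = 0.1317 + 0.3901 = 0.5218 μm/a

r_corr = 0.522 μm/a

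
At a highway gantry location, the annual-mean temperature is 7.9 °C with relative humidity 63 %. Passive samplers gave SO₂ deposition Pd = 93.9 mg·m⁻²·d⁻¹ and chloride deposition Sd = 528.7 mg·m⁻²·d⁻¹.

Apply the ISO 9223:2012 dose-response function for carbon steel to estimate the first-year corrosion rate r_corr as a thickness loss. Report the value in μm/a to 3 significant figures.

r_corr = 103 μm/a

carbon steel: f(T) = +0.150·(T−10) [T≤10 °C] = -0.3150
  SO₂ term: 1.77·93.9^0.52·exp(0.02·63-0.3150) = 48.32
  Cl⁻ term: 0.102·528.7^0.62·exp(0.033·63+0.04·7.9) = 54.59
  r_corr = 48.32 + 54.59 = 102.9 μm/a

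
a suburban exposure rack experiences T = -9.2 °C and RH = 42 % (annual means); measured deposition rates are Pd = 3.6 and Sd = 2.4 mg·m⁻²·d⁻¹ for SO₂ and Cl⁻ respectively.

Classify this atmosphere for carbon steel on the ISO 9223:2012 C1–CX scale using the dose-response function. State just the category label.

carbon steel: T≤10 °C ⇒ hinge +0.150·(-9.2−10) = -2.8800
  Pd branch = 1.77·Pd^0.52·e^(0.02·RH+f) = 0.448 μm/a
  Cl⁻ term: 0.102·2.4^0.62·exp(0.033·42+0.04·-9.2) = 0.4858
  sum: 0.448 + 0.4858 → r_corr = 0.9338 μm/a
0.934 μm/a falls in (0, 1.3] for carbon steel → category C1

C1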